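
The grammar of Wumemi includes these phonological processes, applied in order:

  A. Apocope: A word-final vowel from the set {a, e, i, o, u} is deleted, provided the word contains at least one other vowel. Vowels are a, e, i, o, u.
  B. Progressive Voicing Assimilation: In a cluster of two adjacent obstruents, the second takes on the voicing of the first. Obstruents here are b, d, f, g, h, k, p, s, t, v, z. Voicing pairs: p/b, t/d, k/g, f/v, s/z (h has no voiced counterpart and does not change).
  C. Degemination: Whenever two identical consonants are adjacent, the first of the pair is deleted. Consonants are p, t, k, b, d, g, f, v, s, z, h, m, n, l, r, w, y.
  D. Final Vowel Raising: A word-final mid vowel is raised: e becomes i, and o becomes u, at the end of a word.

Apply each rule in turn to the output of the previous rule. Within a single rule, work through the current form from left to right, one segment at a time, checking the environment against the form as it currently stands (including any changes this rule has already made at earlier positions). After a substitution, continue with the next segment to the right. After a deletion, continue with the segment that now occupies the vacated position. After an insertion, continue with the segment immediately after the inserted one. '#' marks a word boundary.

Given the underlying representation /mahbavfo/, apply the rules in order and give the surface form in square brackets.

[mahpav]

A Apocope: [mahbavfo] → [mahbavf]
B Progressive Voicing Assimilation: [mahbavf] → [mahpavv]
C Degemination: [mahpavv] → [mahpav]
D Final Vowel Raising: no change — [mahpav]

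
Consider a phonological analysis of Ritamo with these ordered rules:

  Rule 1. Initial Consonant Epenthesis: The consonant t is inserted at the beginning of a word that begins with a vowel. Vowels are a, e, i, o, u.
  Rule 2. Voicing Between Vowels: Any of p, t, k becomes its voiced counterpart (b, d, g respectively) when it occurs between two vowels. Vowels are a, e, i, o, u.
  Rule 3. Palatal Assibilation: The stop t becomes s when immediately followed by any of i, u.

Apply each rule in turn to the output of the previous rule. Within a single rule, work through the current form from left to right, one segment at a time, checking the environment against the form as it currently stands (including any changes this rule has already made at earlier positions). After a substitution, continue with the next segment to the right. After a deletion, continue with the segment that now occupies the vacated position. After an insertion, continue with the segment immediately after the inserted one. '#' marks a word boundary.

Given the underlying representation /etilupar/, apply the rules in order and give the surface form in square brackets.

Rule 1 Initial Consonant Epenthesis: [etilupar] → [tetilupar]
Rule 2 Voicing Between Vowels: [tetilupar] → [tedilubar]
Rule 3 Palatal Assibilation: no change — [tedilubar]

[tedilubar]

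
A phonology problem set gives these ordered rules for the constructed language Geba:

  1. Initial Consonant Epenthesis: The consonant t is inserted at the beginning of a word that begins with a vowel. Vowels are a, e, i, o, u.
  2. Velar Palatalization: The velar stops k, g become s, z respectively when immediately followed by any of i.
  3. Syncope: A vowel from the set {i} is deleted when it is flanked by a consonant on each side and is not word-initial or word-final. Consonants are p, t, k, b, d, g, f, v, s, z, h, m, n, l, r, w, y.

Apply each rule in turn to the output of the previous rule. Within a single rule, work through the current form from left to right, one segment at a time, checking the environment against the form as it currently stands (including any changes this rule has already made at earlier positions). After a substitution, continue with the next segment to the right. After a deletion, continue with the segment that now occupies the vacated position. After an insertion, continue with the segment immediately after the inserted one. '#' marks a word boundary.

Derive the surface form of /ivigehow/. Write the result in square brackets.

[tvgehow]

1 Initial Consonant Epenthesis: [ivigehow] → [tivigehow]
2 Velar Palatalization: no change — [tivigehow]
3 Syncope: [tivigehow] → [tvgehow]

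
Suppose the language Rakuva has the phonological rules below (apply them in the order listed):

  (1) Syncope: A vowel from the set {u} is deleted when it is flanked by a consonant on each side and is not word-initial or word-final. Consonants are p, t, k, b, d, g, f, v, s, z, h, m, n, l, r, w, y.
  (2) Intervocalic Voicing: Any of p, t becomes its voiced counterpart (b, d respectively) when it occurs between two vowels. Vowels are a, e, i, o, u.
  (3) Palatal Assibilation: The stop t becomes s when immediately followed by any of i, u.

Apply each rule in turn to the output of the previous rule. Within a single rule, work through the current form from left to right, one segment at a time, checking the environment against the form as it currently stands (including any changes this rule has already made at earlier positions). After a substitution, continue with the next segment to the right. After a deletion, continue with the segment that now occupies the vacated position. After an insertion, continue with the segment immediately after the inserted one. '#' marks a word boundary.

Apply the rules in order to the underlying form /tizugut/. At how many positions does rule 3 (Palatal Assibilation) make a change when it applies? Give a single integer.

1

(1) Syncope: [tizugut] → [tizgt]
(2) Intervocalic Voicing: no change — [tizgt]
(3) Palatal Assibilation: [tizgt] → [sizgt]
Rule 3 changed 1 position(s).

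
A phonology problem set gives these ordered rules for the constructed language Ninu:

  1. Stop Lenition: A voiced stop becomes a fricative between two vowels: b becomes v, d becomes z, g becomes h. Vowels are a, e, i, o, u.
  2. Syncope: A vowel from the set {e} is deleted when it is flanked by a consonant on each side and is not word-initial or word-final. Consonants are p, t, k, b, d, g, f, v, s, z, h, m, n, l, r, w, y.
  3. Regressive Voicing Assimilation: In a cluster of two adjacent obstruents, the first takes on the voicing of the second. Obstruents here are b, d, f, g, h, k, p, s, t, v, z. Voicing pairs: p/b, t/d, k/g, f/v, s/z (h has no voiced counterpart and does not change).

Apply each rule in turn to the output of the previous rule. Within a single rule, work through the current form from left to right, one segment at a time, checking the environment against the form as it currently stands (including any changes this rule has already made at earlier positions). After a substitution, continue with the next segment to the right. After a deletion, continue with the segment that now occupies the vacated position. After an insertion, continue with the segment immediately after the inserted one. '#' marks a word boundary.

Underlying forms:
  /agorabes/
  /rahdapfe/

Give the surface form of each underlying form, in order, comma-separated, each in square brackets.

/agorabes/:
  1 Stop Lenition: [agorabes] → [ahoraves]
  2 Syncope: [ahoraves] → [ahoravs]
  3 Regressive Voicing Assimilation: [ahoravs] → [ahorafs]
/rahdapfe/:
  1 Stop Lenition: no change — [rahdapfe]
  2 Syncope: no change — [rahdapfe]
  3 Regressive Voicing Assimilation: no change — [rahdapfe]

[ahorafs], [rahdapfe]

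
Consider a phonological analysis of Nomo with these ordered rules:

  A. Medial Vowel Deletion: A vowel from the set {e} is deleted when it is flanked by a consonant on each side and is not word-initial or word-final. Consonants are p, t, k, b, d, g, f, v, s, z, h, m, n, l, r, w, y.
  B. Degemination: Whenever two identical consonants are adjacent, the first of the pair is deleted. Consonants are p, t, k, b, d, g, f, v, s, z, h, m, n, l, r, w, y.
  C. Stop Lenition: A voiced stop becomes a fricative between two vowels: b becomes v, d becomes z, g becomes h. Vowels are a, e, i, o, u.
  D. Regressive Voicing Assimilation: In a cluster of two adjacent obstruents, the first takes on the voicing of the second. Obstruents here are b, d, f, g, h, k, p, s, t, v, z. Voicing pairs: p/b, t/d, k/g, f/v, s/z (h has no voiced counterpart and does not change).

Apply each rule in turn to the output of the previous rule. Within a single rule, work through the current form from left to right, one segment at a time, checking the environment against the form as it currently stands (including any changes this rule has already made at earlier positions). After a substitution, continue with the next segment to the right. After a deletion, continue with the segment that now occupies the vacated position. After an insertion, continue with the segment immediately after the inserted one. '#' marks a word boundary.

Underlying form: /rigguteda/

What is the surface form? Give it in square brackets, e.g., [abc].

A Medial Vowel Deletion: [rigguteda] → [riggutda]
B Degemination: [riggutda] → [rigutda]
C Stop Lenition: [rigutda] → [rihutda]
D Regressive Voicing Assimilation: [rihutda] → [rihudda]

[rihudda]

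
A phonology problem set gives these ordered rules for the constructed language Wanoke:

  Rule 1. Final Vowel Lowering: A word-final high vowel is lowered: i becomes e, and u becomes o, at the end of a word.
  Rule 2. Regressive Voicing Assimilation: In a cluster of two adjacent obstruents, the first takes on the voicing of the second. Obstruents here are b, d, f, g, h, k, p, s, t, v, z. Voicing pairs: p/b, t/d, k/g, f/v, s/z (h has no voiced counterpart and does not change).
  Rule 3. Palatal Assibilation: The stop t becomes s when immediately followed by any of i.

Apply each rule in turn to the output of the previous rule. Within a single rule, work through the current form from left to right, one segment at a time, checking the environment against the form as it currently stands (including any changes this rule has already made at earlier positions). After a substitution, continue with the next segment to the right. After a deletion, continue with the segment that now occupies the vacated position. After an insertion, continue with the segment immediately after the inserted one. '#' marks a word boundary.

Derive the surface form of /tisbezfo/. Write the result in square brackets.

[sizbesfo]

Rule 1 Final Vowel Lowering: no change — [tisbezfo]
Rule 2 Regressive Voicing Assimilation: [tisbezfo] → [tizbesfo]
Rule 3 Palatal Assibilation: [tizbesfo] → [sizbesfo]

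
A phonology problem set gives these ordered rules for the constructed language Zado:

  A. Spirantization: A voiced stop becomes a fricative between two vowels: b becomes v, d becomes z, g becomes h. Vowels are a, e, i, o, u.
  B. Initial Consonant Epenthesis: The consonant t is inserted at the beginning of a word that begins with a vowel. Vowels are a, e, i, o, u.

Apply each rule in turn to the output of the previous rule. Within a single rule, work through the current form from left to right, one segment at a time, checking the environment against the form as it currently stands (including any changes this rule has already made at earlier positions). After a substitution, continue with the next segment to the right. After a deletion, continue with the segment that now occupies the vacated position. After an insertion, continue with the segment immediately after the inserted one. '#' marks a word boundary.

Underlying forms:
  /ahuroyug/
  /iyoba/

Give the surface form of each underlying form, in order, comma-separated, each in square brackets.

[tahuroyug], [tiyova]

/ahuroyug/:
  A Spirantization: no change — [ahuroyug]
  B Initial Consonant Epenthesis: [ahuroyug] → [tahuroyug]
/iyoba/:
  A Spirantization: [iyoba] → [iyova]
  B Initial Consonant Epenthesis: [iyova] → [tiyova]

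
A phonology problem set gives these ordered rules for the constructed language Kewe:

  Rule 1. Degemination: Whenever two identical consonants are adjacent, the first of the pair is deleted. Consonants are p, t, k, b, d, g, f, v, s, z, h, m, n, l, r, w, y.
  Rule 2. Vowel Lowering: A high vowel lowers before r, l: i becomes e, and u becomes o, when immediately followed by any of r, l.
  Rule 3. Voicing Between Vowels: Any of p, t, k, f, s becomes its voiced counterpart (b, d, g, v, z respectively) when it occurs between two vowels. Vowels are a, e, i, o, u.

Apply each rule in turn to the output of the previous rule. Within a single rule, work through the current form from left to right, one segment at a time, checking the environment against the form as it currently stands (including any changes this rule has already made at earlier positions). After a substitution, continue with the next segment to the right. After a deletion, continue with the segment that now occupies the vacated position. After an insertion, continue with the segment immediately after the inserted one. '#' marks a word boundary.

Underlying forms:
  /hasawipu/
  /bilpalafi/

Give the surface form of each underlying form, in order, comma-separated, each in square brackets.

[hazawibu], [belpalavi]

/hasawipu/:
  Rule 1 Degemination: no change — [hasawipu]
  Rule 2 Vowel Lowering: no change — [hasawipu]
  Rule 3 Voicing Between Vowels: [hasawipu] → [hazawibu]
/bilpalafi/:
  Rule 1 Degemination: no change — [bilpalafi]
  Rule 2 Vowel Lowering: [bilpalafi] → [belpalafi]
  Rule 3 Voicing Between Vowels: [belpalafi] → [belpalavi]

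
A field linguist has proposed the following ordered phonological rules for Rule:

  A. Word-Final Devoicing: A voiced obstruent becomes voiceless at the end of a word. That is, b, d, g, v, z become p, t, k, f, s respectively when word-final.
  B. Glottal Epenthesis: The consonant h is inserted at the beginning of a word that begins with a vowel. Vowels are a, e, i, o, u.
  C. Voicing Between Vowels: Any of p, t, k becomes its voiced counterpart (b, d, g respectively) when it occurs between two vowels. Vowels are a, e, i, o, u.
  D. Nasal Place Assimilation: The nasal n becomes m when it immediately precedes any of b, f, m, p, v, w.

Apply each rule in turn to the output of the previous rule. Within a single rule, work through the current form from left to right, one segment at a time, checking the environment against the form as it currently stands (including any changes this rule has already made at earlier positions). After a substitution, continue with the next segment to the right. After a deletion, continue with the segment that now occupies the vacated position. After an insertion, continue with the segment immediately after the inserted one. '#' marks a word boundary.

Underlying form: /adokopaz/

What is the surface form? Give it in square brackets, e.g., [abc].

A Word-Final Devoicing: [adokopaz] → [adokopas]
B Glottal Epenthesis: [adokopas] → [hadokopas]
C Voicing Between Vowels: [hadokopas] → [hadogobas]
D Nasal Place Assimilation: no change — [hadogobas]

[hadogobas]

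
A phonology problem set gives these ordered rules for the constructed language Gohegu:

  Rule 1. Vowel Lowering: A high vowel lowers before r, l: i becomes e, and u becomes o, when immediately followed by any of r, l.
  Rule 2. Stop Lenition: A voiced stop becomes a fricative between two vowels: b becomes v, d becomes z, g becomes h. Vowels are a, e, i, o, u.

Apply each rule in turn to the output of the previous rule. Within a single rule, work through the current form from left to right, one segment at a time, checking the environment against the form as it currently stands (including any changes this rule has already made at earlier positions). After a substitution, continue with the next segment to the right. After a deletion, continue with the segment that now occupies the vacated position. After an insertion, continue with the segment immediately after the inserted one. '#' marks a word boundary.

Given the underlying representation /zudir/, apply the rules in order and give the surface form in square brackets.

Rule 1 Vowel Lowering: [zudir] → [zuder]
Rule 2 Stop Lenition: [zuder] → [zuzer]

[zuzer]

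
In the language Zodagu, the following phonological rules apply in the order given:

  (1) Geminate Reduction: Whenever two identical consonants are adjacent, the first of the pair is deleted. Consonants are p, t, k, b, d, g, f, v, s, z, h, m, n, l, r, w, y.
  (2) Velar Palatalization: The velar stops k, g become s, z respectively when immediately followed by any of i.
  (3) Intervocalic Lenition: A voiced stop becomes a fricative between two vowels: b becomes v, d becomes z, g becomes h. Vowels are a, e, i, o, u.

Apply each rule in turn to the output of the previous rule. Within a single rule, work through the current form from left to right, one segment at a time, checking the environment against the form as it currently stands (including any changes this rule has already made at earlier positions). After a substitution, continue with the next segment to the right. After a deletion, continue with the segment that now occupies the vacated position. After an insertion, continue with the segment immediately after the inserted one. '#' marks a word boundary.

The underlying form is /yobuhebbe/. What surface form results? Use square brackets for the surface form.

(1) Geminate Reduction: [yobuhebbe] → [yobuhebe]
(2) Velar Palatalization: no change — [yobuhebe]
(3) Intervocalic Lenition: [yobuhebe] → [yovuheve]

[yovuheve]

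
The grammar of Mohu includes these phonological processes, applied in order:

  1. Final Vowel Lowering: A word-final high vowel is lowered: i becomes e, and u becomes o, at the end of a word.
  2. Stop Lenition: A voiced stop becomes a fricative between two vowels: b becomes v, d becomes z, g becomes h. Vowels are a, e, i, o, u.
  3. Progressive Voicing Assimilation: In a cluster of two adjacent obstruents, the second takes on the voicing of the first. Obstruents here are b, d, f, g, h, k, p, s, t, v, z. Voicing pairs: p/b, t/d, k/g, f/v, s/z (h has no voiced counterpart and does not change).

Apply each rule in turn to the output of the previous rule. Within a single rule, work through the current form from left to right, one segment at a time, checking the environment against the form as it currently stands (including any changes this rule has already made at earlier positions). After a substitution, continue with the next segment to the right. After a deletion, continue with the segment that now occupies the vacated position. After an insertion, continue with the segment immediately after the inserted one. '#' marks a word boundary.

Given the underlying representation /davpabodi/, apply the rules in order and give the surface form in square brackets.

[davbavoze]

1 Final Vowel Lowering: [davpabodi] → [davpabode]
2 Stop Lenition: [davpabode] → [davpavoze]
3 Progressive Voicing Assimilation: [davpavoze] → [davbavoze]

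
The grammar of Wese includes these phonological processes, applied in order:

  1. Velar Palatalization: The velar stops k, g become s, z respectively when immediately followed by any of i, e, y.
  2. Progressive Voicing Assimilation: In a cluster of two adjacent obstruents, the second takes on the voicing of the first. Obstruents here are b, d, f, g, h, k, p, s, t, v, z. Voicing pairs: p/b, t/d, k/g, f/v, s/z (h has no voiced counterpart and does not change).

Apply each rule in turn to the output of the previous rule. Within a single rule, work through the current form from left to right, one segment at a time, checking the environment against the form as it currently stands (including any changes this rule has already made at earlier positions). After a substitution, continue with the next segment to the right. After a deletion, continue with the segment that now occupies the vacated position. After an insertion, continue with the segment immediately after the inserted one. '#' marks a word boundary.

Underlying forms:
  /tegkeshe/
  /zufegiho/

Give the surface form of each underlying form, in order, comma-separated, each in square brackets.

[tegzeshe], [zufeziho]

/tegkeshe/:
  1 Velar Palatalization: [tegkeshe] → [tegseshe]
  2 Progressive Voicing Assimilation: [tegseshe] → [tegzeshe]
/zufegiho/:
  1 Velar Palatalization: [zufegiho] → [zufeziho]
  2 Progressive Voicing Assimilation: no change — [zufeziho]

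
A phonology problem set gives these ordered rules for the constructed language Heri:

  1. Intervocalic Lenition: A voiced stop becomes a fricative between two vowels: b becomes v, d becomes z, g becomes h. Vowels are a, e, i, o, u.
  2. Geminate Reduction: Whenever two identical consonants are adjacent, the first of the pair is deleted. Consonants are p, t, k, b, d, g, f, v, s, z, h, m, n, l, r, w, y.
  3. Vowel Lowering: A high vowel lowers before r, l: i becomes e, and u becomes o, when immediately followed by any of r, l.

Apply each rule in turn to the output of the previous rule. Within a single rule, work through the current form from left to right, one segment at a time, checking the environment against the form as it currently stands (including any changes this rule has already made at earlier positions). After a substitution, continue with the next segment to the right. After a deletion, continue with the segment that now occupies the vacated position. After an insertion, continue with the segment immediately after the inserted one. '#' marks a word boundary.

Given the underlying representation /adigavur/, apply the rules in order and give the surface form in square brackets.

1 Intervocalic Lenition: [adigavur] → [azihavur]
2 Geminate Reduction: no change — [azihavur]
3 Vowel Lowering: [azihavur] → [azihavor]

[azihavor]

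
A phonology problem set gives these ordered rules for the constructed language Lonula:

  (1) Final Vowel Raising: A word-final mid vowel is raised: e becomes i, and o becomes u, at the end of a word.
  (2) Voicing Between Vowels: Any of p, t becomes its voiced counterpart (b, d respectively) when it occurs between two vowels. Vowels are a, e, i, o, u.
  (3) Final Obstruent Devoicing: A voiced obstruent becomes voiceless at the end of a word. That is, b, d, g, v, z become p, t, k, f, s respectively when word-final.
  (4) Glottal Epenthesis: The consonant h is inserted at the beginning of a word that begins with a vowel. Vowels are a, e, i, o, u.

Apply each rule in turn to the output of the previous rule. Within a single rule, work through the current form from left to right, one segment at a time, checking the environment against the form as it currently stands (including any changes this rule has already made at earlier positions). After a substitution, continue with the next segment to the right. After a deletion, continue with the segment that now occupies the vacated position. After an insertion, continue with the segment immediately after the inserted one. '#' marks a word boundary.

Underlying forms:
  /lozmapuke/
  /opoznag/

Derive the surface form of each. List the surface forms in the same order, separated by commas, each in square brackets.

/lozmapuke/:
  (1) Final Vowel Raising: [lozmapuke] → [lozmapuki]
  (2) Voicing Between Vowels: [lozmapuki] → [lozmabuki]
  (3) Final Obstruent Devoicing: no change — [lozmabuki]
  (4) Glottal Epenthesis: no change — [lozmabuki]
/opoznag/:
  (1) Final Vowel Raising: no change — [opoznag]
  (2) Voicing Between Vowels: [opoznag] → [oboznag]
  (3) Final Obstruent Devoicing: [oboznag] → [oboznak]
  (4) Glottal Epenthesis: [oboznak] → [hoboznak]

[lozmabuki], [hoboznak]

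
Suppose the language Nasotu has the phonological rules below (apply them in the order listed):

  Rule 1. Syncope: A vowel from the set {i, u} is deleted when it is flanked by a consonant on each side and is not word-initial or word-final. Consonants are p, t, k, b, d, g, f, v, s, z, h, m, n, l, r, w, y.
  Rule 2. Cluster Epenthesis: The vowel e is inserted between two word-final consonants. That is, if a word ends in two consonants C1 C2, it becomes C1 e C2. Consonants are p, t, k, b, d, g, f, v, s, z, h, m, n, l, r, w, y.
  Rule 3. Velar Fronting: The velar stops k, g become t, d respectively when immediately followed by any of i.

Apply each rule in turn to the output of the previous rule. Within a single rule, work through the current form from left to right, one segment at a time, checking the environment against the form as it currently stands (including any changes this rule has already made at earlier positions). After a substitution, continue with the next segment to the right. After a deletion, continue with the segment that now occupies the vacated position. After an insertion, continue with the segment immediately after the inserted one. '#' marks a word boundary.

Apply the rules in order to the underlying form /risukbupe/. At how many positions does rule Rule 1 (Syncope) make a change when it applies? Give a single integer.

Rule 1 Syncope: [risukbupe] → [rskbpe]
Rule 2 Cluster Epenthesis: no change — [rskbpe]
Rule 3 Velar Fronting: no change — [rskbpe]
Rule Rule 1 changed 3 position(s).

3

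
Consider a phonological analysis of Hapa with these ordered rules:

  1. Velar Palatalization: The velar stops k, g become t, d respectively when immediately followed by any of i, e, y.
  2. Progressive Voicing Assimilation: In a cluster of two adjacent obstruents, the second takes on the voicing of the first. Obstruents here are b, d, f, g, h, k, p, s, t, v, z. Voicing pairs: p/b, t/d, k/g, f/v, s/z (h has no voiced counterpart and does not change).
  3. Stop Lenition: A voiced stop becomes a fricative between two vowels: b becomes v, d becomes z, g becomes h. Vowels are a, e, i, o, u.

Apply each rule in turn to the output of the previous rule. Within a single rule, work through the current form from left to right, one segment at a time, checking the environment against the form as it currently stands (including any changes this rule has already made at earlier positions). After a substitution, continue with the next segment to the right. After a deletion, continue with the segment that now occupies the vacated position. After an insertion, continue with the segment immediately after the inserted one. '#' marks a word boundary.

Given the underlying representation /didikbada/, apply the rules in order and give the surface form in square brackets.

1 Velar Palatalization: no change — [didikbada]
2 Progressive Voicing Assimilation: [didikbada] → [didikpada]
3 Stop Lenition: [didikpada] → [dizikpaza]

[dizikpaza]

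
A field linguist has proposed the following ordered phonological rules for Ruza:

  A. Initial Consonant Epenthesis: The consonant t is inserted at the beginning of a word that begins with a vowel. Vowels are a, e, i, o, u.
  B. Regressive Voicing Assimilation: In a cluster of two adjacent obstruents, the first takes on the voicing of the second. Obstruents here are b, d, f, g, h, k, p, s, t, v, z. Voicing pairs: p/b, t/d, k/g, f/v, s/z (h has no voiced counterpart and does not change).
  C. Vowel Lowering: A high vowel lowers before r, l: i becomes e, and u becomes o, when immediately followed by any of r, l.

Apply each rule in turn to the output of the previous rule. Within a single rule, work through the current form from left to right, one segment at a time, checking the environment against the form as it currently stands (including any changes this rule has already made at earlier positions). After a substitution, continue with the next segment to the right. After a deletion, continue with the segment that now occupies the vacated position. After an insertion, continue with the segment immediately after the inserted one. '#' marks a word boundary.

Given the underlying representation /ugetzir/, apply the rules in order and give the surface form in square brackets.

A Initial Consonant Epenthesis: [ugetzir] → [tugetzir]
B Regressive Voicing Assimilation: [tugetzir] → [tugedzir]
C Vowel Lowering: [tugedzir] → [tugedzer]

[tugedzer]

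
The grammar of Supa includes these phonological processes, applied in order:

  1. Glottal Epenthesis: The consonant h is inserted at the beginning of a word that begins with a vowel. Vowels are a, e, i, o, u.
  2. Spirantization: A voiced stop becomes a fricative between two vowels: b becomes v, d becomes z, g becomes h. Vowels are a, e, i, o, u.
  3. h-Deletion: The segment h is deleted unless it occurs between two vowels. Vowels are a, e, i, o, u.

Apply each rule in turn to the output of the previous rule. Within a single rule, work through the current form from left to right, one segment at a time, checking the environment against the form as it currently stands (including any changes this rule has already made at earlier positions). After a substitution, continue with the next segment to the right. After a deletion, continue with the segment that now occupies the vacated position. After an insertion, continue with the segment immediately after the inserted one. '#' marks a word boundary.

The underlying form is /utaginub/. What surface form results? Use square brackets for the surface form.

[utahinub]

1 Glottal Epenthesis: [utaginub] → [hutaginub]
2 Spirantization: [hutaginub] → [hutahinub]
3 h-Deletion: [hutahinub] → [utahinub]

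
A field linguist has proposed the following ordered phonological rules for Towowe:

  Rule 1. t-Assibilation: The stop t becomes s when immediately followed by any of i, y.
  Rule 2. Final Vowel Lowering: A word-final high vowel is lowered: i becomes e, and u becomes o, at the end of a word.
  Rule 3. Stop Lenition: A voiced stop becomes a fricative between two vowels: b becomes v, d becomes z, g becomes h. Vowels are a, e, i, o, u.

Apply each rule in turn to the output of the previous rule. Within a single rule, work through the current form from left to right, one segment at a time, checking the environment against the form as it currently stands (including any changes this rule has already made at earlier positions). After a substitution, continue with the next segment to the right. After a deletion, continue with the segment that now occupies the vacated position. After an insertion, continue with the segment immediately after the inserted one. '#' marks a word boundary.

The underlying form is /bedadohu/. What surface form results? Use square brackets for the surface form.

[bezazoho]

Rule 1 t-Assibilation: no change — [bedadohu]
Rule 2 Final Vowel Lowering: [bedadohu] → [bedadoho]
Rule 3 Stop Lenition: [bedadoho] → [bezazoho]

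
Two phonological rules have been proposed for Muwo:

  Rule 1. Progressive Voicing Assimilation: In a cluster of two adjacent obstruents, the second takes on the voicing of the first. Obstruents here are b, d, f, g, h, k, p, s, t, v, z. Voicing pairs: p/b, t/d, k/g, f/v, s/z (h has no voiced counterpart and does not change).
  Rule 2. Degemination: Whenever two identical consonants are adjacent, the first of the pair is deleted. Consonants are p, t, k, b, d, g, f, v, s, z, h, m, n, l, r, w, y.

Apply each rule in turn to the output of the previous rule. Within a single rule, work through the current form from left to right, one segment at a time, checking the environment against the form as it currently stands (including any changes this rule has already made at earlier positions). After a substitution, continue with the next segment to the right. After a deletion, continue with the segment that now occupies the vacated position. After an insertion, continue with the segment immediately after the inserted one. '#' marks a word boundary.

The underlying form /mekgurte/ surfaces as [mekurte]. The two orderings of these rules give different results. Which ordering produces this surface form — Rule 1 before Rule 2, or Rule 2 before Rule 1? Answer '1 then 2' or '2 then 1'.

Order 1 then 2:
  1 Progressive Voicing Assimilation: [mekgurte] → [mekkurte]
  2 Degemination: [mekkurte] → [mekurte]
  result: [mekurte]
Order 2 then 1:
  2 Degemination: no change — [mekgurte]
  1 Progressive Voicing Assimilation: [mekgurte] → [mekkurte]
  result: [mekkurte]

1 then 2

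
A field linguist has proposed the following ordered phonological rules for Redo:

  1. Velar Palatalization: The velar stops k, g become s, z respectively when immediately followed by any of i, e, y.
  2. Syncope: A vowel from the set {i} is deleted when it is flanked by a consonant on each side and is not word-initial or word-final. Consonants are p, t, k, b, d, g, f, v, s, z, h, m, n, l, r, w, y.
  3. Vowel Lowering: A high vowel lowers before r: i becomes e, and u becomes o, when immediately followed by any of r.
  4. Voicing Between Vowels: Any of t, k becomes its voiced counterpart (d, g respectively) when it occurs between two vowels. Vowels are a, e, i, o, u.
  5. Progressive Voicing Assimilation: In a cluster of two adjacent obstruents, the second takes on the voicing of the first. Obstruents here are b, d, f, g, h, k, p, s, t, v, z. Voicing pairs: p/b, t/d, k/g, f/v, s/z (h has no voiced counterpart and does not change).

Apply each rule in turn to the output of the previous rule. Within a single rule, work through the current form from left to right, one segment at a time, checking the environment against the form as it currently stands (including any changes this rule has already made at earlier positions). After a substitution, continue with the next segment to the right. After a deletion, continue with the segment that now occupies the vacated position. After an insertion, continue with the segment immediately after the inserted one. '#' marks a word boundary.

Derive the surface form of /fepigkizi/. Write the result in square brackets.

1 Velar Palatalization: [fepigkizi] → [fepigsizi]
2 Syncope: [fepigsizi] → [fepgszi]
3 Vowel Lowering: no change — [fepgszi]
4 Voicing Between Vowels: no change — [fepgszi]
5 Progressive Voicing Assimilation: [fepgszi] → [fepkssi]

[fepkssi]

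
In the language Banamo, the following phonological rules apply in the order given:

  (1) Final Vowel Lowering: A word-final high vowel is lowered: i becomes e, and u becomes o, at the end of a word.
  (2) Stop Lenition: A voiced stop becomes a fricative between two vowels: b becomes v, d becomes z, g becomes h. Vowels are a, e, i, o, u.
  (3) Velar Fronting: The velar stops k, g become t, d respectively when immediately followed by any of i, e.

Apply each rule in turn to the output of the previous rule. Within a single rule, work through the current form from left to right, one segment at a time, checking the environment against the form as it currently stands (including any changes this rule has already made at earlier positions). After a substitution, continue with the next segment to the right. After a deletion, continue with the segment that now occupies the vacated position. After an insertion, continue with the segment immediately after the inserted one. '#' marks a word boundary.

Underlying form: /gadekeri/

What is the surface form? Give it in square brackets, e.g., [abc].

(1) Final Vowel Lowering: [gadekeri] → [gadekere]
(2) Stop Lenition: [gadekere] → [gazekere]
(3) Velar Fronting: [gazekere] → [gazetere]

[gazetere]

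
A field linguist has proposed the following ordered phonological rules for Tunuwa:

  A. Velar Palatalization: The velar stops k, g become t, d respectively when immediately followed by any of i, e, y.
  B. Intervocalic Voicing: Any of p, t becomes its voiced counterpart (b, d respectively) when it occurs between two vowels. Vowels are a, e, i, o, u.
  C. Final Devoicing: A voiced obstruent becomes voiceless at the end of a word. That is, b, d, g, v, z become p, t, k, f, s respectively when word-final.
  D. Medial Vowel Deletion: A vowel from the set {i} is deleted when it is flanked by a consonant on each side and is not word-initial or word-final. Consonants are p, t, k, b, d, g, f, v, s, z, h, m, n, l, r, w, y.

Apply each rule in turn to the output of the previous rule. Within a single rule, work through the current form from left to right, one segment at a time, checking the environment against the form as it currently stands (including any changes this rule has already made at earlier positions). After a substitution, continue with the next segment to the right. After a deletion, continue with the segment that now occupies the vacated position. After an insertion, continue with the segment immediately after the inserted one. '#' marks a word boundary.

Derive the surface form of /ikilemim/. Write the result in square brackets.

A Velar Palatalization: [ikilemim] → [itilemim]
B Intervocalic Voicing: [itilemim] → [idilemim]
C Final Devoicing: no change — [idilemim]
D Medial Vowel Deletion: [idilemim] → [idlemm]

[idlemm]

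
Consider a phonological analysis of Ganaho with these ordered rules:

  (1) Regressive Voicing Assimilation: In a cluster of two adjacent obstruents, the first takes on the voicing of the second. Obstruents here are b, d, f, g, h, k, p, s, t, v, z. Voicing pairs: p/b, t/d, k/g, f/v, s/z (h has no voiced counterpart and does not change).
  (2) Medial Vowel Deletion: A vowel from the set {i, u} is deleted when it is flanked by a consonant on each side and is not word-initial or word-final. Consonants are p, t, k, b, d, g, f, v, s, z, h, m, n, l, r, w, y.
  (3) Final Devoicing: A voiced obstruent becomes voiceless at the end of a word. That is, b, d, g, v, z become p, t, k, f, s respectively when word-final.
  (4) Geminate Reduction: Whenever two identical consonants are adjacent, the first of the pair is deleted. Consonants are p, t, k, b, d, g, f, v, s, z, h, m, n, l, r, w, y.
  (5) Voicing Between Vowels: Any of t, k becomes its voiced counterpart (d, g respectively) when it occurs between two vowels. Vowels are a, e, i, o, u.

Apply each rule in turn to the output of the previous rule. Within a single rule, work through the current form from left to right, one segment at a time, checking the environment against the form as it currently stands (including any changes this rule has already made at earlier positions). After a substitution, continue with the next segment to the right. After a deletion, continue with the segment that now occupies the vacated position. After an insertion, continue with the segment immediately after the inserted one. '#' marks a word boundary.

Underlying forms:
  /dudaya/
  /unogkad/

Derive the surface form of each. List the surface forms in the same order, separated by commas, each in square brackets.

[daya], [unogat]

/dudaya/:
  (1) Regressive Voicing Assimilation: no change — [dudaya]
  (2) Medial Vowel Deletion: [dudaya] → [ddaya]
  (3) Final Devoicing: no change — [ddaya]
  (4) Geminate Reduction: [ddaya] → [daya]
  (5) Voicing Between Vowels: no change — [daya]
/unogkad/:
  (1) Regressive Voicing Assimilation: [unogkad] → [unokkad]
  (2) Medial Vowel Deletion: no change — [unokkad]
  (3) Final Devoicing: [unokkad] → [unokkat]
  (4) Geminate Reduction: [unokkat] → [unokat]
  (5) Voicing Between Vowels: [unokat] → [unogat]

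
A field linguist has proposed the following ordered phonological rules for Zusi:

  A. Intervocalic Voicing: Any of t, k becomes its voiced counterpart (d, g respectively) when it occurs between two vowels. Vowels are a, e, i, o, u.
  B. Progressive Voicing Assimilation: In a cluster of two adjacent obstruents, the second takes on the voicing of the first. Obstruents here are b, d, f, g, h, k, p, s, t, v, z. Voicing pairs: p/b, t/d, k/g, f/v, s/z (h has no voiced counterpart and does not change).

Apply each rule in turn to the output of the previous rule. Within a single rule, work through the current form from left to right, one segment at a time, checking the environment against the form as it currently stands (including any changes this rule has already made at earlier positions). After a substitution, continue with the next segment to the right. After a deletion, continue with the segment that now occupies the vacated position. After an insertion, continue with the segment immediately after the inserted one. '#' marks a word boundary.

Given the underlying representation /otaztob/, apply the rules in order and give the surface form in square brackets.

[odazdob]

A Intervocalic Voicing: [otaztob] → [odaztob]
B Progressive Voicing Assimilation: [odaztob] → [odazdob]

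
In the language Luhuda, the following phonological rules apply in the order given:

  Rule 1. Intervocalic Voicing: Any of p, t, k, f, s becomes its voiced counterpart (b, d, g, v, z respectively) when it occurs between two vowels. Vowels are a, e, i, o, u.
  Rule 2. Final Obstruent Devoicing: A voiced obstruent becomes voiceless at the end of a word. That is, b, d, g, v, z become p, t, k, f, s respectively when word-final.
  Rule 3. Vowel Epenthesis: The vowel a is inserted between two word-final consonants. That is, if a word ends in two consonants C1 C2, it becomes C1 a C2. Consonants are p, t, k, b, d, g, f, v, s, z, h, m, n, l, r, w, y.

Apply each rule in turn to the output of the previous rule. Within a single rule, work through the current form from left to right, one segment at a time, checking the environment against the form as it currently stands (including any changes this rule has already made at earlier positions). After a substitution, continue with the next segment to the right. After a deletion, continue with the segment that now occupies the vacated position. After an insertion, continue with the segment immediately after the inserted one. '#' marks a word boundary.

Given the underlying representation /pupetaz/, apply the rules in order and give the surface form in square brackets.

[pubedas]

Rule 1 Intervocalic Voicing: [pupetaz] → [pubedaz]
Rule 2 Final Obstruent Devoicing: [pubedaz] → [pubedas]
Rule 3 Vowel Epenthesis: no change — [pubedas]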